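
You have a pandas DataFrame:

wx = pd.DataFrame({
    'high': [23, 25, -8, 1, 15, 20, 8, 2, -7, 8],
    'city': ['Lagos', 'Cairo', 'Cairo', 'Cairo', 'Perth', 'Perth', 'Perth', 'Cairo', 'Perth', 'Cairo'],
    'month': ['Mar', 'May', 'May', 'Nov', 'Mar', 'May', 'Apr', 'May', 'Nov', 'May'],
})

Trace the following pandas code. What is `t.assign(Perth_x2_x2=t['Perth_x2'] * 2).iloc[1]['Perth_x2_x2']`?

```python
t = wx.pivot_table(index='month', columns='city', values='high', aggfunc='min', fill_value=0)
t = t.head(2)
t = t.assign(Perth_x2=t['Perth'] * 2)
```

pivot: rows=month, cols=city, min(high):
city   Cairo  Lagos  Perth
month                     
Apr        0      0      8
Mar        0     23     15
May       -8      0     20
Nov        1      0     -7
take first 2 rows:
city   Cairo  Lagos  Perth
month                     
Apr        0      0      8
Mar        0     23     15
add column Perth_x2 = t['Perth'] * 2:
city   Cairo  Lagos  Perth  Perth_x2
month                               
Apr        0      0      8        16
Mar        0     23     15        30
add column Perth_x2_x2 = t['Perth_x2'] * 2:
city   Cairo  Lagos  Perth  Perth_x2  Perth_x2_x2
month                                            
Apr        0      0      8        16           32
Mar        0     23     15        30           60
The value at position 1, column 'Perth_x2_x2' is 60.

60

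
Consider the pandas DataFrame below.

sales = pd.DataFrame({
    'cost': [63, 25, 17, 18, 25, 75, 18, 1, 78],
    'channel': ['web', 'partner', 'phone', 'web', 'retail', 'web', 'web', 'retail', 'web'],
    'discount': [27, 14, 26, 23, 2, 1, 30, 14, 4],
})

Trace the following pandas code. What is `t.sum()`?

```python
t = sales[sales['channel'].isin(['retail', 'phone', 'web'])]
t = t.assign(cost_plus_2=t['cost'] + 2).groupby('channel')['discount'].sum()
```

127

filter rows where channel in ['retail', 'phone', 'web']:
   cost channel  discount
0    63     web        27
2    17   phone        26
3    18     web        23
4    25  retail         2
5    75     web         1
6    18     web        30
7     1  retail        14
8    78     web         4
add column cost_plus_2 = t['cost'] + 2:
   cost channel  discount  cost_plus_2
0    63     web        27           65
2    17   phone        26           19
3    18     web        23           20
4    25  retail         2           27
5    75     web         1           77
6    18     web        30           20
7     1  retail        14            3
8    78     web         4           80
group by channel, sum of discount:
channel
phone     26
retail    16
web       85
Name: discount, dtype: int64
So sum() = 127.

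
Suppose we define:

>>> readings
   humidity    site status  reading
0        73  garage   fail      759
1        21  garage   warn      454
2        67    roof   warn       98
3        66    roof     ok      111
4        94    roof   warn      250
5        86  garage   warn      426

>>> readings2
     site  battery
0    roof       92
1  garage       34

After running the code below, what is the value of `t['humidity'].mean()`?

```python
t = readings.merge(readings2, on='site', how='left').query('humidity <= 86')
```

62.6

merge on 'site' (how='left') → 6 rows:
   humidity    site status  reading  battery
0        73  garage   fail      759       34
1        21  garage   warn      454       34
2        67    roof   warn       98       92
3        66    roof     ok      111       92
4        94    roof   warn      250       92
5        86  garage   warn      426       34
filter rows where humidity <= 86:
   humidity    site status  reading  battery
0        73  garage   fail      759       34
1        21  garage   warn      454       34
2        67    roof   warn       98       92
3        66    roof     ok      111       92
5        86  garage   warn      426       34
Taking the mean of column 'humidity' gives 62.6.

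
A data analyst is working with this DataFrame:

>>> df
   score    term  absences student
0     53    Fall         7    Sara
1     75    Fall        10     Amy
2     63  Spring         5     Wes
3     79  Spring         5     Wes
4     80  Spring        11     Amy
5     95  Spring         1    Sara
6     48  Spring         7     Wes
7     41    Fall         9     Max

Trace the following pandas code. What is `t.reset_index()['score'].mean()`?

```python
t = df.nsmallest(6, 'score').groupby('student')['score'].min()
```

54.25

take 6 rows with smallest score:
   score    term  absences student
7     41    Fall         9     Max
6     48  Spring         7     Wes
0     53    Fall         7    Sara
2     63  Spring         5     Wes
1     75    Fall        10     Amy
3     79  Spring         5     Wes
group by student, min of score:
student
Amy     75
Max     41
Sara    53
Wes     48
Name: score, dtype: int64
reset_index():
  student  score
0     Amy     75
1     Max     41
2    Sara     53
3     Wes     48
Taking the mean of column 'score' gives 54.25.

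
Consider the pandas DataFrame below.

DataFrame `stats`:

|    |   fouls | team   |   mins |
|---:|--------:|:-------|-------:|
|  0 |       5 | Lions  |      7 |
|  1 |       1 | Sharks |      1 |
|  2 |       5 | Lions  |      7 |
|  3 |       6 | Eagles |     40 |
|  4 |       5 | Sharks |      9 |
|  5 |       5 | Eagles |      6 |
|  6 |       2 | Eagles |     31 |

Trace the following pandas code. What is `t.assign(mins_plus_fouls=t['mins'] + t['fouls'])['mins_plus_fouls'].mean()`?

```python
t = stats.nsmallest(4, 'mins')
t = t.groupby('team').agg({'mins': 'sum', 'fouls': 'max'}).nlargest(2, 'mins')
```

15.0

take 4 rows with smallest mins:
   fouls    team  mins
1      1  Sharks     1
5      5  Eagles     6
0      5   Lions     7
2      5   Lions     7
group by team: sum(mins), max(fouls):
        mins  fouls
team               
Eagles     6      5
Lions     14      5
Sharks     1      1
take 2 rows with largest mins:
        mins  fouls
team               
Lions     14      5
Eagles     6      5
add column mins_plus_fouls = t['mins'] + t['fouls']:
        mins  fouls  mins_plus_fouls
team                                
Lions     14      5               19
Eagles     6      5               11
Reading off the mean of column 'mins_plus_fouls', we get 15.0.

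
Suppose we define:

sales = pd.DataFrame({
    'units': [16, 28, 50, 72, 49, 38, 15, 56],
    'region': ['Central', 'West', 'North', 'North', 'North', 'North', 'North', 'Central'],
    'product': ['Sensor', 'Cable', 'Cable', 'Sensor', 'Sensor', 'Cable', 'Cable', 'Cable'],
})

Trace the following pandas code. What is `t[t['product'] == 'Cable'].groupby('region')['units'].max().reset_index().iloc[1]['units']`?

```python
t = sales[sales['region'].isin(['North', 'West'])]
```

28

filter rows where region in ['North', 'West']:
   units region product
1     28   West   Cable
2     50  North   Cable
3     72  North  Sensor
4     49  North  Sensor
5     38  North   Cable
6     15  North   Cable
filter rows where product == 'Cable':
   units region product
1     28   West   Cable
2     50  North   Cable
5     38  North   Cable
6     15  North   Cable
group by region, max of units:
region
North    50
West     28
Name: units, dtype: int64
reset_index():
  region  units
0  North     50
1   West     28
Hence 28.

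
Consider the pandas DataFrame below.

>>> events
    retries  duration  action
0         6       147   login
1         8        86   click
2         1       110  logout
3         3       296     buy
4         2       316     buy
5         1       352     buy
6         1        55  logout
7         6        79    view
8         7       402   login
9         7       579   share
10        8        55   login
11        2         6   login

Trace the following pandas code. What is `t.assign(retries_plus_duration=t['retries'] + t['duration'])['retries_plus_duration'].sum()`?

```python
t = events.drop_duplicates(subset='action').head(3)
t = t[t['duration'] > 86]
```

drop duplicate action (keep=first):
   retries  duration  action
0        6       147   login
1        8        86   click
2        1       110  logout
3        3       296     buy
7        6        79    view
9        7       579   share
take first 3 rows:
   retries  duration  action
0        6       147   login
1        8        86   click
2        1       110  logout
filter rows where duration > 86:
   retries  duration  action
0        6       147   login
2        1       110  logout
add column retries_plus_duration = t['retries'] + t['duration']:
   retries  duration  action  retries_plus_duration
0        6       147   login                    153
2        1       110  logout                    111
Then the sum of column 'retries_plus_duration': 264

264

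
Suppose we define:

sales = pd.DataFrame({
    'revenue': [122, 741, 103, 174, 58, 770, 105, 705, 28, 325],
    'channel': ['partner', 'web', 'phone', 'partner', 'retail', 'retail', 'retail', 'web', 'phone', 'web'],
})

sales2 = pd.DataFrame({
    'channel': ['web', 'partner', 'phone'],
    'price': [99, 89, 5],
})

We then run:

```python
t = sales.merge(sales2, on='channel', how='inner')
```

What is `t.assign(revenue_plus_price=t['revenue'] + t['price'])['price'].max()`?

merge on 'channel' (how='inner') → 7 rows:
   revenue  channel  price
0      122  partner     89
1      741      web     99
2      103    phone      5
3      174  partner     89
4      705      web     99
5       28    phone      5
6      325      web     99
add column revenue_plus_price = t['revenue'] + t['price']:
   revenue  channel  price  revenue_plus_price
0      122  partner     89                 211
1      741      web     99                 840
2      103    phone      5                 108
3      174  partner     89                 263
4      705      web     99                 804
5       28    phone      5                  33
6      325      web     99                 424
Hence 99.

99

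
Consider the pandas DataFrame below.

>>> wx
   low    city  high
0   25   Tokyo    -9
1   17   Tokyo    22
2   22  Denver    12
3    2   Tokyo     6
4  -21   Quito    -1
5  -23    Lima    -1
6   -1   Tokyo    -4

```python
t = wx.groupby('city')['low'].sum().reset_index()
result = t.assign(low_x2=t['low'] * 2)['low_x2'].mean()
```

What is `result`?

10.5

group by city, sum of low:
city
Denver    22
Lima     -23
Quito    -21
Tokyo     43
Name: low, dtype: int64
reset_index():
     city  low
0  Denver   22
1    Lima  -23
2   Quito  -21
3   Tokyo   43
add column low_x2 = t['low'] * 2:
     city  low  low_x2
0  Denver   22      44
1    Lima  -23     -46
2   Quito  -21     -42
3   Tokyo   43      86
Then the mean of column 'low_x2': 10.5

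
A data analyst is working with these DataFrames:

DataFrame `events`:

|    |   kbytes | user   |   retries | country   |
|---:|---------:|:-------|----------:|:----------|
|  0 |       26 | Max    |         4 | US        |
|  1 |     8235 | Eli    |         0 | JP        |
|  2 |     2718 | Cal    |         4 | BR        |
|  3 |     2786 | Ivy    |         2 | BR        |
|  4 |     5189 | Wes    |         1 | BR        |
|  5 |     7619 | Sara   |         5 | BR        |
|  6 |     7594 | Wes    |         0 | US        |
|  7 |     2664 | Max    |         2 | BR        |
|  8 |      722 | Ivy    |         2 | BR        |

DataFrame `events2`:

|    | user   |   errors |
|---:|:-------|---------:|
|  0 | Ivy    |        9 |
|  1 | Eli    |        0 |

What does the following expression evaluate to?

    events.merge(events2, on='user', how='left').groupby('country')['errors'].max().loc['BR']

9.0

merge on 'user' (how='left') → 9 rows:
   kbytes  user  retries country  errors
0      26   Max        4      US     NaN
1    8235   Eli        0      JP     0.0
2    2718   Cal        4      BR     NaN
3    2786   Ivy        2      BR     9.0
4    5189   Wes        1      BR     NaN
5    7619  Sara        5      BR     NaN
6    7594   Wes        0      US     NaN
7    2664   Max        2      BR     NaN
8     722   Ivy        2      BR     9.0
group by country, max of errors:
country
BR    9.0
JP    0.0
US    NaN
Name: errors, dtype: float64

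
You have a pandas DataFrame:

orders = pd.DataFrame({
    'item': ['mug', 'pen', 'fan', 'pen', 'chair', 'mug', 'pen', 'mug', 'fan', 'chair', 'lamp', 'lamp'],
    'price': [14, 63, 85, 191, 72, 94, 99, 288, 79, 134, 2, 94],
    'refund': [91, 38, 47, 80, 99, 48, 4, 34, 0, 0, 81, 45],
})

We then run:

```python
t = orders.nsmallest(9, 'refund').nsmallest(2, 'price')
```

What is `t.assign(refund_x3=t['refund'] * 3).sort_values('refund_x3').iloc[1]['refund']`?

38

take 9 rows with smallest refund:
     item  price  refund
8     fan     79       0
9   chair    134       0
6     pen     99       4
7     mug    288      34
1     pen     63      38
11   lamp     94      45
2     fan     85      47
5     mug     94      48
3     pen    191      80
take 2 rows with smallest price:
  item  price  refund
1  pen     63      38
8  fan     79       0
add column refund_x3 = t['refund'] * 3:
  item  price  refund  refund_x3
1  pen     63      38        114
8  fan     79       0          0
sort by refund_x3:
  item  price  refund  refund_x3
8  fan     79       0          0
1  pen     63      38        114
Finally, value at position 1, column 'refund' = 38.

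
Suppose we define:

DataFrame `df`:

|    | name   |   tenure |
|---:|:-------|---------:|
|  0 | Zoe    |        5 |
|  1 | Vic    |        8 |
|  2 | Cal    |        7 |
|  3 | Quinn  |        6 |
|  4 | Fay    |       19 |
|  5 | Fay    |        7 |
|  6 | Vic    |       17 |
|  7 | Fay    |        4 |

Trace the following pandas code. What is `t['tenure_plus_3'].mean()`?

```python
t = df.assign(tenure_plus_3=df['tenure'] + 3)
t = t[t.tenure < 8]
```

8.8

add column tenure_plus_3 = df['tenure'] + 3:
    name  tenure  tenure_plus_3
0    Zoe       5              8
1    Vic       8             11
2    Cal       7             10
3  Quinn       6              9
4    Fay      19             22
5    Fay       7             10
6    Vic      17             20
7    Fay       4              7
filter rows where tenure < 8:
    name  tenure  tenure_plus_3
0    Zoe       5              8
2    Cal       7             10
3  Quinn       6              9
5    Fay       7             10
7    Fay       4              7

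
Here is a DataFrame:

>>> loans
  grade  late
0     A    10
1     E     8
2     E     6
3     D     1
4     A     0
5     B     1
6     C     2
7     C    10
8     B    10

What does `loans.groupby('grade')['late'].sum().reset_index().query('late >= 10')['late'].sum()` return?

47

group by grade, sum of late:
grade
A    10
B    11
C    12
D     1
E    14
Name: late, dtype: int64
reset_index():
  grade  late
0     A    10
1     B    11
2     C    12
3     D     1
4     E    14
filter rows where late >= 10:
  grade  late
0     A    10
1     B    11
2     C    12
4     E    14
The sum of column 'late' is 47.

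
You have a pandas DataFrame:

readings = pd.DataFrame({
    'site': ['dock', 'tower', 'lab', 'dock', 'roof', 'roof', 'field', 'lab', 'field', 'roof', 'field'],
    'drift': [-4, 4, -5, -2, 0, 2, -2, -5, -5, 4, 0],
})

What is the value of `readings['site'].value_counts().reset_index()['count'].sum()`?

value_counts of site:
site
roof     3
field    3
dock     2
lab      2
tower    1
Name: count, dtype: int64
reset_index():
    site  count
0   roof      3
1  field      3
2   dock      2
3    lab      2
4  tower      1

11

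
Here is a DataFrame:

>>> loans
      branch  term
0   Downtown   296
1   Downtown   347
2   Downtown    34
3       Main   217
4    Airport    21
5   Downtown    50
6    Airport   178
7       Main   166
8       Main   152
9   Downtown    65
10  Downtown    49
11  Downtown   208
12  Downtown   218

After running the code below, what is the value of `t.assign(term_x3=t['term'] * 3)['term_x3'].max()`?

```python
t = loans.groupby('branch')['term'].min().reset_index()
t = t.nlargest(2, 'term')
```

group by branch, min of term:
branch
Airport      21
Downtown     34
Main        152
Name: term, dtype: int64
reset_index():
     branch  term
0   Airport    21
1  Downtown    34
2      Main   152
take 2 rows with largest term:
     branch  term
2      Main   152
1  Downtown    34
add column term_x3 = t['term'] * 3:
     branch  term  term_x3
2      Main   152      456
1  Downtown    34      102
Taking the max of column 'term_x3' gives 456.

456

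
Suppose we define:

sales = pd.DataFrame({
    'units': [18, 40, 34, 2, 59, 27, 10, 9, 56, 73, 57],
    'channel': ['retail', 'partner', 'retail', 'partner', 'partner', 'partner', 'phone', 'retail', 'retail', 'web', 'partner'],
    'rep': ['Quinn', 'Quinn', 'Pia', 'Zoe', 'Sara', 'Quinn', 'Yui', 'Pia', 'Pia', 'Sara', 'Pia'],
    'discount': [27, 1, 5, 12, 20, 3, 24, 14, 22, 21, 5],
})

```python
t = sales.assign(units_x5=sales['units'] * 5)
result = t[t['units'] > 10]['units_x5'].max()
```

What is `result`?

add column units_x5 = sales['units'] * 5:
    units  channel    rep  discount  units_x5
0      18   retail  Quinn        27        90
1      40  partner  Quinn         1       200
2      34   retail    Pia         5       170
3       2  partner    Zoe        12        10
4      59  partner   Sara        20       295
5      27  partner  Quinn         3       135
6      10    phone    Yui        24        50
7       9   retail    Pia        14        45
8      56   retail    Pia        22       280
9      73      web   Sara        21       365
10     57  partner    Pia         5       285
filter rows where units > 10:
    units  channel    rep  discount  units_x5
0      18   retail  Quinn        27        90
1      40  partner  Quinn         1       200
2      34   retail    Pia         5       170
4      59  partner   Sara        20       295
5      27  partner  Quinn         3       135
8      56   retail    Pia        22       280
9      73      web   Sara        21       365
10     57  partner    Pia         5       285
Finally, max of column 'units_x5' = 365.

365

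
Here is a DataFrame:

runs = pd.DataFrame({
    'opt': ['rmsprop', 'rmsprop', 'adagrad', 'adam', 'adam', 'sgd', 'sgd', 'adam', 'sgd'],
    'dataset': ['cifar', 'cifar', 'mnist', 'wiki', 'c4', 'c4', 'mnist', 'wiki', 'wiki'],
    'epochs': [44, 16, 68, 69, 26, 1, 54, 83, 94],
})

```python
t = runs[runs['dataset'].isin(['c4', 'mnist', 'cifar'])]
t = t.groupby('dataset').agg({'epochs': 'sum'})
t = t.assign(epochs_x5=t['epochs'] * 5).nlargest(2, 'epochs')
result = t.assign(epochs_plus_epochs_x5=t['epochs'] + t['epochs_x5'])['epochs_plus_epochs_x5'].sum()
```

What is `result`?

filter rows where dataset in ['c4', 'mnist', 'cifar']:
       opt dataset  epochs
0  rmsprop   cifar      44
1  rmsprop   cifar      16
2  adagrad   mnist      68
4     adam      c4      26
5      sgd      c4       1
6      sgd   mnist      54
group by dataset, sum of epochs:
         epochs
dataset        
c4           27
cifar        60
mnist       122
add column epochs_x5 = t['epochs'] * 5:
         epochs  epochs_x5
dataset                   
c4           27        135
cifar        60        300
mnist       122        610
take 2 rows with largest epochs:
         epochs  epochs_x5
dataset                   
mnist       122        610
cifar        60        300
add column epochs_plus_epochs_x5 = t['epochs'] + t['epochs_x5']:
         epochs  epochs_x5  epochs_plus_epochs_x5
dataset                                          
mnist       122        610                    732
cifar        60        300                    360

1092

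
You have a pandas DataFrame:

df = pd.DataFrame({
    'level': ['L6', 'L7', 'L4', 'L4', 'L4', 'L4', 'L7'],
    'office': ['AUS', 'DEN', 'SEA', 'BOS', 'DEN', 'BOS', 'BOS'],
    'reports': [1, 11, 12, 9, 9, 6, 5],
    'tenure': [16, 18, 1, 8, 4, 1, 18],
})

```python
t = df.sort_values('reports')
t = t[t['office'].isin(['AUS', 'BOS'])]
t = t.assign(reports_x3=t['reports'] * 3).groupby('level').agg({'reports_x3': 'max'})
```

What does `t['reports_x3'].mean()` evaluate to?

sort by reports:
  level office  reports  tenure
0    L6    AUS        1      16
6    L7    BOS        5      18
5    L4    BOS        6       1
3    L4    BOS        9       8
4    L4    DEN        9       4
1    L7    DEN       11      18
2    L4    SEA       12       1
filter rows where office in ['AUS', 'BOS']:
  level office  reports  tenure
0    L6    AUS        1      16
6    L7    BOS        5      18
5    L4    BOS        6       1
3    L4    BOS        9       8
add column reports_x3 = t['reports'] * 3:
  level office  reports  tenure  reports_x3
0    L6    AUS        1      16           3
6    L7    BOS        5      18          15
5    L4    BOS        6       1          18
3    L4    BOS        9       8          27
group by level, max of reports_x3:
       reports_x3
level            
L4             27
L6              3
L7             15

15.0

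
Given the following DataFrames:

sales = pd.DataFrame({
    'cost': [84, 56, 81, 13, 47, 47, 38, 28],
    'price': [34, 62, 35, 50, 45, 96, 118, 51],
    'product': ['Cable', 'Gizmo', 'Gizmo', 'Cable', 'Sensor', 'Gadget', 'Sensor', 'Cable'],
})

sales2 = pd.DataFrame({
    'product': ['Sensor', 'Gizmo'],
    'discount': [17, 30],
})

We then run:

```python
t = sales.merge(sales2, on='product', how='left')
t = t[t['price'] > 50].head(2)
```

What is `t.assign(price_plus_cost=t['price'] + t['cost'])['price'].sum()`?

158

merge on 'product' (how='left') → 8 rows:
   cost  price product  discount
0    84     34   Cable       NaN
1    56     62   Gizmo      30.0
2    81     35   Gizmo      30.0
3    13     50   Cable       NaN
4    47     45  Sensor      17.0
5    47     96  Gadget       NaN
6    38    118  Sensor      17.0
7    28     51   Cable       NaN
filter rows where price > 50:
   cost  price product  discount
1    56     62   Gizmo      30.0
5    47     96  Gadget       NaN
6    38    118  Sensor      17.0
7    28     51   Cable       NaN
take first 2 rows:
   cost  price product  discount
1    56     62   Gizmo      30.0
5    47     96  Gadget       NaN
add column price_plus_cost = t['price'] + t['cost']:
   cost  price product  discount  price_plus_cost
1    56     62   Gizmo      30.0              118
5    47     96  Gadget       NaN              143
The sum of column 'price' is 158.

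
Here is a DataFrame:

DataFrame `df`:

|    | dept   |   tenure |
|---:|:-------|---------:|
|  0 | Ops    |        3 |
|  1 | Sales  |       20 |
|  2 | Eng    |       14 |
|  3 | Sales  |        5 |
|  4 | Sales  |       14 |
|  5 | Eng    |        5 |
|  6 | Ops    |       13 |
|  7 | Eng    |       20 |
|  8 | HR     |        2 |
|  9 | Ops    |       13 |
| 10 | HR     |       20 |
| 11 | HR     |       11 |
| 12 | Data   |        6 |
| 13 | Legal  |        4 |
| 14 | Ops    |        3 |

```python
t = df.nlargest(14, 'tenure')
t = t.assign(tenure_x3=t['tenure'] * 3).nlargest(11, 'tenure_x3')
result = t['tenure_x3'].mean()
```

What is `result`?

take 14 rows with largest tenure:
     dept  tenure
1   Sales      20
7     Eng      20
10     HR      20
2     Eng      14
4   Sales      14
6     Ops      13
9     Ops      13
11     HR      11
12   Data       6
3   Sales       5
5     Eng       5
13  Legal       4
0     Ops       3
14    Ops       3
add column tenure_x3 = t['tenure'] * 3:
     dept  tenure  tenure_x3
1   Sales      20         60
7     Eng      20         60
10     HR      20         60
2     Eng      14         42
4   Sales      14         42
6     Ops      13         39
9     Ops      13         39
11     HR      11         33
12   Data       6         18
3   Sales       5         15
5     Eng       5         15
13  Legal       4         12
0     Ops       3          9
14    Ops       3          9
take 11 rows with largest tenure_x3:
     dept  tenure  tenure_x3
1   Sales      20         60
7     Eng      20         60
10     HR      20         60
2     Eng      14         42
4   Sales      14         42
6     Ops      13         39
9     Ops      13         39
11     HR      11         33
12   Data       6         18
3   Sales       5         15
5     Eng       5         15
Finally, mean of column 'tenure_x3' = 38.4545454545.

38.4545454545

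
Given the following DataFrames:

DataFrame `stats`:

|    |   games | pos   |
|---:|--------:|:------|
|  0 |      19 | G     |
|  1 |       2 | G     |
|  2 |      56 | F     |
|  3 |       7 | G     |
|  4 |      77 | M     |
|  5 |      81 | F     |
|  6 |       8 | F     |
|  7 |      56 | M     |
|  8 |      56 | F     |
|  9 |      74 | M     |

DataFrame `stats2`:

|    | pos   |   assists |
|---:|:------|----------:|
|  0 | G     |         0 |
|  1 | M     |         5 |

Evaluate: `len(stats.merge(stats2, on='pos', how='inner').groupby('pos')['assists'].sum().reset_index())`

2

merge on 'pos' (how='inner') → 6 rows:
   games pos  assists
0     19   G        0
1      2   G        0
2      7   G        0
3     77   M        5
4     56   M        5
5     74   M        5
group by pos, sum of assists:
pos
G     0
M    15
Name: assists, dtype: int64
reset_index():
  pos  assists
0   G        0
1   M       15
Finally, number of rows = 2.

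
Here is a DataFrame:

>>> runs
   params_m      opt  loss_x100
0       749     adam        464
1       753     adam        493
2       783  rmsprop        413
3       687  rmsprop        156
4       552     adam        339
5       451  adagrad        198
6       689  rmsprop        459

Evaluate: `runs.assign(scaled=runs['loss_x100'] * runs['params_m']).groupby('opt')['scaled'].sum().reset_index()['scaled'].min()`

89298

add column scaled = runs['loss_x100'] * runs['params_m']:
   params_m      opt  loss_x100  scaled
0       749     adam        464  347536
1       753     adam        493  371229
2       783  rmsprop        413  323379
3       687  rmsprop        156  107172
4       552     adam        339  187128
5       451  adagrad        198   89298
6       689  rmsprop        459  316251
group by opt, sum of scaled:
opt
adagrad     89298
adam       905893
rmsprop    746802
Name: scaled, dtype: int64
reset_index():
       opt  scaled
0  adagrad   89298
1     adam  905893
2  rmsprop  746802
Taking the min of column 'scaled' gives 89298.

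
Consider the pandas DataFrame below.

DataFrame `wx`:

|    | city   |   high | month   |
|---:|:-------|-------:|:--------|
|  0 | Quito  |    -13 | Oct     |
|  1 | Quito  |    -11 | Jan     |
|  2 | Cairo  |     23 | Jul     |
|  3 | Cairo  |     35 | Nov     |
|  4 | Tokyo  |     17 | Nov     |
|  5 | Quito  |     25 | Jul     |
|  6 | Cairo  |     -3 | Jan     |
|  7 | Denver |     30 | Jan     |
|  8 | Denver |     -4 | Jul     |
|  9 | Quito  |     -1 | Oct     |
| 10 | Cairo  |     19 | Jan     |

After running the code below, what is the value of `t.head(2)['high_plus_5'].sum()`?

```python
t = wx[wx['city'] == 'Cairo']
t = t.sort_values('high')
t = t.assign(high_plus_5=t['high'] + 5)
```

filter rows where city == 'Cairo':
     city  high month
2   Cairo    23   Jul
3   Cairo    35   Nov
6   Cairo    -3   Jan
10  Cairo    19   Jan
sort by high:
     city  high month
6   Cairo    -3   Jan
10  Cairo    19   Jan
2   Cairo    23   Jul
3   Cairo    35   Nov
add column high_plus_5 = t['high'] + 5:
     city  high month  high_plus_5
6   Cairo    -3   Jan            2
10  Cairo    19   Jan           24
2   Cairo    23   Jul           28
3   Cairo    35   Nov           40
take first 2 rows:
     city  high month  high_plus_5
6   Cairo    -3   Jan            2
10  Cairo    19   Jan           24
Hence 26.

26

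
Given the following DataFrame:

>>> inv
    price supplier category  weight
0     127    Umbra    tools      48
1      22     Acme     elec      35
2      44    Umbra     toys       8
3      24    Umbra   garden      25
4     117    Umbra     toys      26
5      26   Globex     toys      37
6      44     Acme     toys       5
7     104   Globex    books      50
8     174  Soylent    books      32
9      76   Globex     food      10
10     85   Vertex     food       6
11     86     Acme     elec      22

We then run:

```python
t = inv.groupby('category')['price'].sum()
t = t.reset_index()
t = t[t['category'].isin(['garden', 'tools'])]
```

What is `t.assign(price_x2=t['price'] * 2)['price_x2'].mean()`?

151.0

group by category, sum of price:
category
books     278
elec      108
food      161
garden     24
tools     127
toys      231
Name: price, dtype: int64
reset_index():
  category  price
0    books    278
1     elec    108
2     food    161
3   garden     24
4    tools    127
5     toys    231
filter rows where category in ['garden', 'tools']:
  category  price
3   garden     24
4    tools    127
add column price_x2 = t['price'] * 2:
  category  price  price_x2
3   garden     24        48
4    tools    127       254
Reading off the mean of column 'price_x2', we get 151.0.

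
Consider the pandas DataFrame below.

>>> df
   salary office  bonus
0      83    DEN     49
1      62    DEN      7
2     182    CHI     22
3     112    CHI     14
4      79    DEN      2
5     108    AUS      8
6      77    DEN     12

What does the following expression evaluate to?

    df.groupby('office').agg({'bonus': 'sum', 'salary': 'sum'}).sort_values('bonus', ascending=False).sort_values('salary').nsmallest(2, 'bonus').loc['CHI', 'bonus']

group by office: sum(bonus), sum(salary):
        bonus  salary
office               
AUS         8     108
CHI        36     294
DEN        70     301
sort by bonus descending:
        bonus  salary
office               
DEN        70     301
CHI        36     294
AUS         8     108
sort by salary:
        bonus  salary
office               
AUS         8     108
CHI        36     294
DEN        70     301
take 2 rows with smallest bonus:
        bonus  salary
office               
AUS         8     108
CHI        36     294
Taking the value at row 'CHI', column 'bonus' gives 36.

36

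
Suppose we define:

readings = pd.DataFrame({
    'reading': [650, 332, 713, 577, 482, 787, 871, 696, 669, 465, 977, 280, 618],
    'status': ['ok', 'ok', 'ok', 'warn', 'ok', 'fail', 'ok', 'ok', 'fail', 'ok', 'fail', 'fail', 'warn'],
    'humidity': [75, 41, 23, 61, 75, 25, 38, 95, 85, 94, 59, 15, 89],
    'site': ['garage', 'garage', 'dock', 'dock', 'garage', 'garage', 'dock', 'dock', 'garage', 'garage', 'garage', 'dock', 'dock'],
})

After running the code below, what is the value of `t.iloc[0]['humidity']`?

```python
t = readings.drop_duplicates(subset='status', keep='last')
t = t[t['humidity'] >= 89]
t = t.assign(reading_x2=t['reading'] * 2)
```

drop duplicate status (keep=last):
    reading status  humidity    site
9       465     ok        94  garage
11      280   fail        15    dock
12      618   warn        89    dock
filter rows where humidity >= 89:
    reading status  humidity    site
9       465     ok        94  garage
12      618   warn        89    dock
add column reading_x2 = t['reading'] * 2:
    reading status  humidity    site  reading_x2
9       465     ok        94  garage         930
12      618   warn        89    dock        1236
So iloc[0]['humidity'] = 94.

94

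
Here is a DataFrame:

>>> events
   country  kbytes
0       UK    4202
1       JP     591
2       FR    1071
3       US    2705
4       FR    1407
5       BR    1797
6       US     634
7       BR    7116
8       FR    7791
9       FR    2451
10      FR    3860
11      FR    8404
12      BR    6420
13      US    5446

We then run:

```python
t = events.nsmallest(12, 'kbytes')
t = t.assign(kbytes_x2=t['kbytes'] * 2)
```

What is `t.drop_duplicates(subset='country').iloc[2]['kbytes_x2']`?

2142

take 12 rows with smallest kbytes:
   country  kbytes
1       JP     591
6       US     634
2       FR    1071
4       FR    1407
5       BR    1797
9       FR    2451
3       US    2705
10      FR    3860
0       UK    4202
13      US    5446
12      BR    6420
7       BR    7116
add column kbytes_x2 = t['kbytes'] * 2:
   country  kbytes  kbytes_x2
1       JP     591       1182
6       US     634       1268
2       FR    1071       2142
4       FR    1407       2814
5       BR    1797       3594
9       FR    2451       4902
3       US    2705       5410
10      FR    3860       7720
0       UK    4202       8404
13      US    5446      10892
12      BR    6420      12840
7       BR    7116      14232
drop duplicate country (keep=first):
  country  kbytes  kbytes_x2
1      JP     591       1182
6      US     634       1268
2      FR    1071       2142
5      BR    1797       3594
0      UK    4202       8404
Taking the value at position 2, column 'kbytes_x2' gives 2142.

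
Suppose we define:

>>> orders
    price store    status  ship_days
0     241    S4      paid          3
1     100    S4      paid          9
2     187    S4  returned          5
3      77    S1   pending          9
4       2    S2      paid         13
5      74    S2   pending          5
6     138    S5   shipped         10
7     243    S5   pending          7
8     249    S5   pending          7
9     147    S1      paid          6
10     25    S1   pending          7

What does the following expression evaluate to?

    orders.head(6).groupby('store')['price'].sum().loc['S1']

77

take first 6 rows:
   price store    status  ship_days
0    241    S4      paid          3
1    100    S4      paid          9
2    187    S4  returned          5
3     77    S1   pending          9
4      2    S2      paid         13
5     74    S2   pending          5
group by store, sum of price:
store
S1     77
S2     76
S4    528
Name: price, dtype: int64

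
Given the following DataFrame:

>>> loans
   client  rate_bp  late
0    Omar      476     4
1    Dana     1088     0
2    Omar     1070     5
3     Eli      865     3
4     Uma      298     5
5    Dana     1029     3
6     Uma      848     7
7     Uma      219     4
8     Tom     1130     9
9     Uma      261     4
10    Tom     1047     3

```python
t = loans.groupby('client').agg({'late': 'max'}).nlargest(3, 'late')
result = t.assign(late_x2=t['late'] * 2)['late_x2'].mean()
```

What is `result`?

group by client, max of late:
        late
client      
Dana       3
Eli        3
Omar       5
Tom        9
Uma        7
take 3 rows with largest late:
        late
client      
Tom        9
Uma        7
Omar       5
add column late_x2 = t['late'] * 2:
        late  late_x2
client               
Tom        9       18
Uma        7       14
Omar       5       10
mean of column 'late_x2' → 14.0

14.0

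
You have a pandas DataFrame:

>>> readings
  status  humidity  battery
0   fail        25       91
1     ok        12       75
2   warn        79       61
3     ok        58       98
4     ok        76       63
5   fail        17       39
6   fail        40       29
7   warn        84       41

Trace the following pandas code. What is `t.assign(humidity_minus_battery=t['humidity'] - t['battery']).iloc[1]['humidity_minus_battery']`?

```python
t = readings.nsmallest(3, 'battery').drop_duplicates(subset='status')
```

43

take 3 rows with smallest battery:
  status  humidity  battery
6   fail        40       29
5   fail        17       39
7   warn        84       41
drop duplicate status (keep=first):
  status  humidity  battery
6   fail        40       29
7   warn        84       41
add column humidity_minus_battery = t['humidity'] - t['battery']:
  status  humidity  battery  humidity_minus_battery
6   fail        40       29                      11
7   warn        84       41                      43
Hence 43.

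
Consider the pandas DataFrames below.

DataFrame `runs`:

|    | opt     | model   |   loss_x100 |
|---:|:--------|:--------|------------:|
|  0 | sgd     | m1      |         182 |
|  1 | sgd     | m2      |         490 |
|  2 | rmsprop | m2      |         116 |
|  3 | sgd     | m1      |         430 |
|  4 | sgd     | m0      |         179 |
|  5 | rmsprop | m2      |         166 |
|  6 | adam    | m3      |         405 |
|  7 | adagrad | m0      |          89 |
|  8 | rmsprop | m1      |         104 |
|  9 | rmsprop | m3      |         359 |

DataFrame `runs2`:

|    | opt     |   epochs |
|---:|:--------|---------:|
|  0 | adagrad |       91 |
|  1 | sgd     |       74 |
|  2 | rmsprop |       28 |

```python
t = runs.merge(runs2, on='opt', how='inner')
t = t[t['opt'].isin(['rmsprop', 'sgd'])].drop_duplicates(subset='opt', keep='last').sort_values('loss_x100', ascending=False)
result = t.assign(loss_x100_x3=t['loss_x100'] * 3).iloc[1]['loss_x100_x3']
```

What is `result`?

merge on 'opt' (how='inner') → 9 rows:
       opt model  loss_x100  epochs
0      sgd    m1        182      74
1      sgd    m2        490      74
2  rmsprop    m2        116      28
3      sgd    m1        430      74
4      sgd    m0        179      74
5  rmsprop    m2        166      28
6  adagrad    m0         89      91
7  rmsprop    m1        104      28
8  rmsprop    m3        359      28
filter rows where opt in ['rmsprop', 'sgd']:
       opt model  loss_x100  epochs
0      sgd    m1        182      74
1      sgd    m2        490      74
2  rmsprop    m2        116      28
3      sgd    m1        430      74
4      sgd    m0        179      74
5  rmsprop    m2        166      28
7  rmsprop    m1        104      28
8  rmsprop    m3        359      28
drop duplicate opt (keep=last):
       opt model  loss_x100  epochs
4      sgd    m0        179      74
8  rmsprop    m3        359      28
sort by loss_x100 descending:
       opt model  loss_x100  epochs
8  rmsprop    m3        359      28
4      sgd    m0        179      74
add column loss_x100_x3 = t['loss_x100'] * 3:
       opt model  loss_x100  epochs  loss_x100_x3
8  rmsprop    m3        359      28          1077
4      sgd    m0        179      74           537
Finally, value at position 1, column 'loss_x100_x3' = 537.

537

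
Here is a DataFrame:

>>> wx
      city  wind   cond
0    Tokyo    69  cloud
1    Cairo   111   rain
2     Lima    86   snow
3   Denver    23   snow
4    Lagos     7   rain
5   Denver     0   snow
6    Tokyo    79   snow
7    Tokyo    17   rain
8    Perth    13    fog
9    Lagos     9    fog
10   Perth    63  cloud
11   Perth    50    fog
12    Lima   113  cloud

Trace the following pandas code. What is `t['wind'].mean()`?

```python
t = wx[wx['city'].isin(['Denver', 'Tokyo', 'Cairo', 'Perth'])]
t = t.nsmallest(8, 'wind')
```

filter rows where city in ['Denver', 'Tokyo', 'Cairo', 'Perth']:
      city  wind   cond
0    Tokyo    69  cloud
1    Cairo   111   rain
3   Denver    23   snow
5   Denver     0   snow
6    Tokyo    79   snow
7    Tokyo    17   rain
8    Perth    13    fog
10   Perth    63  cloud
11   Perth    50    fog
take 8 rows with smallest wind:
      city  wind   cond
5   Denver     0   snow
8    Perth    13    fog
7    Tokyo    17   rain
3   Denver    23   snow
11   Perth    50    fog
10   Perth    63  cloud
0    Tokyo    69  cloud
6    Tokyo    79   snow
Then the mean of column 'wind': 39.25

39.25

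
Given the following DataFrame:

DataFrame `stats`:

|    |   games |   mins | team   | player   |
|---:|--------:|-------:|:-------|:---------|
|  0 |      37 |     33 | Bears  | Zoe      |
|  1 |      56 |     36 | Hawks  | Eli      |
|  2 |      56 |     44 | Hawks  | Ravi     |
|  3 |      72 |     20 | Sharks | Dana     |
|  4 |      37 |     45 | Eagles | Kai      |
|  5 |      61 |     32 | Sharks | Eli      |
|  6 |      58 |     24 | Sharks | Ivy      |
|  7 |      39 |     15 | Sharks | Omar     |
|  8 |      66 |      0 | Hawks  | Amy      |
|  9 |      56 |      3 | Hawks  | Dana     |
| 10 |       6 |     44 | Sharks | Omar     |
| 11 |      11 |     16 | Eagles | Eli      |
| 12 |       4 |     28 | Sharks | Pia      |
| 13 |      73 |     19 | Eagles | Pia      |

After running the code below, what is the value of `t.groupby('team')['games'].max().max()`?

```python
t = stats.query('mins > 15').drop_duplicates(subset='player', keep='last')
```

73

filter rows where mins > 15:
    games  mins    team player
0      37    33   Bears    Zoe
1      56    36   Hawks    Eli
2      56    44   Hawks   Ravi
3      72    20  Sharks   Dana
4      37    45  Eagles    Kai
5      61    32  Sharks    Eli
6      58    24  Sharks    Ivy
10      6    44  Sharks   Omar
11     11    16  Eagles    Eli
12      4    28  Sharks    Pia
13     73    19  Eagles    Pia
drop duplicate player (keep=last):
    games  mins    team player
0      37    33   Bears    Zoe
2      56    44   Hawks   Ravi
3      72    20  Sharks   Dana
4      37    45  Eagles    Kai
6      58    24  Sharks    Ivy
10      6    44  Sharks   Omar
11     11    16  Eagles    Eli
13     73    19  Eagles    Pia
group by team, max of games:
team
Bears     37
Eagles    73
Hawks     56
Sharks    72
Name: games, dtype: int64
Finally, max of the resulting series = 73.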